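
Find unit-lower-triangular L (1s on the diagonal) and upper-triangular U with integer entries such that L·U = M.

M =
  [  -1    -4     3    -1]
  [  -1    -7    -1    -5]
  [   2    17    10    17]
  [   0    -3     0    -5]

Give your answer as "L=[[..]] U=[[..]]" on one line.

L=[[1,0,0,0],[1,1,0,0],[-2,-3,1,0],[0,1,1,1]] U=[[-1,-4,3,-1],[0,-3,-4,-4],[0,0,4,3],[0,0,0,-4]]

  R1 -= 1·R0 → [0,-3,-4,-4]
  R2 -= -2·R0 → [0,9,16,15]
  R3 -= 0·R0 → [0,-3,0,-5]
  R2 -= -3·R1 → [0,0,4,3]
  R3 -= 1·R1 → [0,0,4,-1]
  R3 -= 1·R2 → [0,0,0,-4]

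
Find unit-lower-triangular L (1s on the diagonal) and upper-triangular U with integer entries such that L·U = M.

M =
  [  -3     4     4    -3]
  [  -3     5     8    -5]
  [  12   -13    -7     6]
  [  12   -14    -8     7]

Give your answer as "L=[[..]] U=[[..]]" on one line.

L=[[1,0,0,0],[1,1,0,0],[-4,3,1,0],[-4,2,0,1]] U=[[-3,4,4,-3],[0,1,4,-2],[0,0,-3,0],[0,0,0,-1]]

  row1 -= 1·row0 → [0,1,4,-2]
  row2 -= -4·row0 → [0,3,9,-6]
  row3 -= -4·row0 → [0,2,8,-5]
  row2 -= 3·row1 → [0,0,-3,0]
  row3 -= 2·row1 → [0,0,0,-1]
  row3 -= 0·row2 → [0,0,0,-1]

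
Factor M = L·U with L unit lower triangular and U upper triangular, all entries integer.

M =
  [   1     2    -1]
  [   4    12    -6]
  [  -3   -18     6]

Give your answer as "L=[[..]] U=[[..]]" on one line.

L=[[1,0,0],[4,1,0],[-3,-3,1]] U=[[1,2,-1],[0,4,-2],[0,0,-3]]

  r1 -= 4·r0 → [0,4,-2]
  r2 -= -3·r0 → [0,-12,3]
  r2 -= -3·r1 → [0,0,-3]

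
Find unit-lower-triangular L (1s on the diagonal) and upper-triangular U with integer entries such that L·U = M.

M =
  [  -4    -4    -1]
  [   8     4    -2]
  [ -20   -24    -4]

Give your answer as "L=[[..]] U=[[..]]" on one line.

  R1 -= -2·R0 → [0,-4,-4]
  R2 -= 5·R0 → [0,-4,1]
  R2 -= 1·R1 → [0,0,5]

L=[[1,0,0],[-2,1,0],[5,1,1]] U=[[-4,-4,-1],[0,-4,-4],[0,0,5]]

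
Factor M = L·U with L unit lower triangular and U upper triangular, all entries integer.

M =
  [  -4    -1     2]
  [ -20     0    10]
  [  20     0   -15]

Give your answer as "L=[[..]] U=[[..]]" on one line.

L=[[1,0,0],[5,1,0],[-5,-1,1]] U=[[-4,-1,2],[0,5,0],[0,0,-5]]

  r1 -= 5·r0 → [0,5,0]
  r2 -= -5·r0 → [0,-5,-5]
  r2 -= -1·r1 → [0,0,-5]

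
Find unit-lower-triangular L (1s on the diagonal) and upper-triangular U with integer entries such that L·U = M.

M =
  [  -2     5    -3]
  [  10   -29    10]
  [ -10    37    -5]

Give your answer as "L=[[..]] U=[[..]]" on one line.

  R1 -= -5·R0 → [0,-4,-5]
  R2 -= 5·R0 → [0,12,10]
  R2 -= -3·R1 → [0,0,-5]

L=[[1,0,0],[-5,1,0],[5,-3,1]] U=[[-2,5,-3],[0,-4,-5],[0,0,-5]]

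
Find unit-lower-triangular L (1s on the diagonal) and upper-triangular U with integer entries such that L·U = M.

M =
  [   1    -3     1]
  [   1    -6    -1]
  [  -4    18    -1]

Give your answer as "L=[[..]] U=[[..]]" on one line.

L=[[1,0,0],[1,1,0],[-4,-2,1]] U=[[1,-3,1],[0,-3,-2],[0,0,-1]]

  row1 -= 1·row0 → [0,-3,-2]
  row2 -= -4·row0 → [0,6,3]
  row2 -= -2·row1 → [0,0,-1]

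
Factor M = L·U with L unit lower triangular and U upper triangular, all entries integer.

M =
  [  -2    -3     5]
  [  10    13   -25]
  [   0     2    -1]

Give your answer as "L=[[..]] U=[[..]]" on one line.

L=[[1,0,0],[-5,1,0],[0,-1,1]] U=[[-2,-3,5],[0,-2,0],[0,0,-1]]

  row1 -= -5·row0 → [0,-2,0]
  row2 -= 0·row0 → [0,2,-1]
  row2 -= -1·row1 → [0,0,-1]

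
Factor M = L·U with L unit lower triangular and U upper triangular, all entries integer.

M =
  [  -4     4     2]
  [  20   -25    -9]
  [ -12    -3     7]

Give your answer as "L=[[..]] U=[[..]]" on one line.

L=[[1,0,0],[-5,1,0],[3,3,1]] U=[[-4,4,2],[0,-5,1],[0,0,-2]]

  r1 -= -5·r0 → [0,-5,1]
  r2 -= 3·r0 → [0,-15,1]
  r2 -= 3·r1 → [0,0,-2]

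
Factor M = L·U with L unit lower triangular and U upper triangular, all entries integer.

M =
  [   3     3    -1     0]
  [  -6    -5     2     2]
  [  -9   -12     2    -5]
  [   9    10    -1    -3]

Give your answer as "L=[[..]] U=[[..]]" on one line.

L=[[1,0,0,0],[-2,1,0,0],[-3,-3,1,0],[3,1,-2,1]] U=[[3,3,-1,0],[0,1,0,2],[0,0,-1,1],[0,0,0,-3]]

  row1 -= -2·row0 → [0,1,0,2]
  row2 -= -3·row0 → [0,-3,-1,-5]
  row3 -= 3·row0 → [0,1,2,-3]
  row2 -= -3·row1 → [0,0,-1,1]
  row3 -= 1·row1 → [0,0,2,-5]
  row3 -= -2·row2 → [0,0,0,-3]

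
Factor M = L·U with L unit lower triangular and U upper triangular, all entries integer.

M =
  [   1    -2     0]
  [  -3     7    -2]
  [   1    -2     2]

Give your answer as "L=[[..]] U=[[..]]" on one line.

L=[[1,0,0],[-3,1,0],[1,0,1]] U=[[1,-2,0],[0,1,-2],[0,0,2]]

  row1 -= -3·row0 → [0,1,-2]
  row2 -= 1·row0 → [0,0,2]
  row2 -= 0·row1 → [0,0,2]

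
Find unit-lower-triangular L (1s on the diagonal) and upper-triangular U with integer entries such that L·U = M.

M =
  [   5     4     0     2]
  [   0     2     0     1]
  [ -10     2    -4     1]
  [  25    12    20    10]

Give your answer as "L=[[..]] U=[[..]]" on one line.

  R1 -= 0·R0 → [0,2,0,1]
  R2 -= -2·R0 → [0,10,-4,5]
  R3 -= 5·R0 → [0,-8,20,0]
  R2 -= 5·R1 → [0,0,-4,0]
  R3 -= -4·R1 → [0,0,20,4]
  R3 -= -5·R2 → [0,0,0,4]

L=[[1,0,0,0],[0,1,0,0],[-2,5,1,0],[5,-4,-5,1]] U=[[5,4,0,2],[0,2,0,1],[0,0,-4,0],[0,0,0,4]]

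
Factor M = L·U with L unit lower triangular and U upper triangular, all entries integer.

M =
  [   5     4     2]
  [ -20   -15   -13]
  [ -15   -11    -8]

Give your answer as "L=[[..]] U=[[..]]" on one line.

  row1 -= -4·row0 → [0,1,-5]
  row2 -= -3·row0 → [0,1,-2]
  row2 -= 1·row1 → [0,0,3]

L=[[1,0,0],[-4,1,0],[-3,1,1]] U=[[5,4,2],[0,1,-5],[0,0,3]]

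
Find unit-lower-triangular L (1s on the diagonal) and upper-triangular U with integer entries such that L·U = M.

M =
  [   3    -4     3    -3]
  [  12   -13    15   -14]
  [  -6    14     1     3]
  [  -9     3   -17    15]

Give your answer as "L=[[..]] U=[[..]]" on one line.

  row1 -= 4·row0 → [0,3,3,-2]
  row2 -= -2·row0 → [0,6,7,-3]
  row3 -= -3·row0 → [0,-9,-8,6]
  row2 -= 2·row1 → [0,0,1,1]
  row3 -= -3·row1 → [0,0,1,0]
  row3 -= 1·row2 → [0,0,0,-1]

L=[[1,0,0,0],[4,1,0,0],[-2,2,1,0],[-3,-3,1,1]] U=[[3,-4,3,-3],[0,3,3,-2],[0,0,1,1],[0,0,0,-1]]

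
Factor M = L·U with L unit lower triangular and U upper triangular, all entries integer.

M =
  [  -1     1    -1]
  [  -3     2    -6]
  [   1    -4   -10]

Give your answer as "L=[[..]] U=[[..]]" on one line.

  R1 -= 3·R0 → [0,-1,-3]
  R2 -= -1·R0 → [0,-3,-11]
  R2 -= 3·R1 → [0,0,-2]

L=[[1,0,0],[3,1,0],[-1,3,1]] U=[[-1,1,-1],[0,-1,-3],[0,0,-2]]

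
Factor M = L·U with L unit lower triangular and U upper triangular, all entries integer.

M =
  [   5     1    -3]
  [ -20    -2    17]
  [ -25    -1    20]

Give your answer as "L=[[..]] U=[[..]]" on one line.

  R1 -= -4·R0 → [0,2,5]
  R2 -= -5·R0 → [0,4,5]
  R2 -= 2·R1 → [0,0,-5]

L=[[1,0,0],[-4,1,0],[-5,2,1]] U=[[5,1,-3],[0,2,5],[0,0,-5]]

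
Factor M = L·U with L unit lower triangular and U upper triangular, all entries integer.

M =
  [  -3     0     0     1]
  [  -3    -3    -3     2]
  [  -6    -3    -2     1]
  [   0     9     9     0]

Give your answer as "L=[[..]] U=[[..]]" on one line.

  row1 -= 1·row0 → [0,-3,-3,1]
  row2 -= 2·row0 → [0,-3,-2,-1]
  row3 -= 0·row0 → [0,9,9,0]
  row2 -= 1·row1 → [0,0,1,-2]
  row3 -= -3·row1 → [0,0,0,3]
  row3 -= 0·row2 → [0,0,0,3]

L=[[1,0,0,0],[1,1,0,0],[2,1,1,0],[0,-3,0,1]] U=[[-3,0,0,1],[0,-3,-3,1],[0,0,1,-2],[0,0,0,3]]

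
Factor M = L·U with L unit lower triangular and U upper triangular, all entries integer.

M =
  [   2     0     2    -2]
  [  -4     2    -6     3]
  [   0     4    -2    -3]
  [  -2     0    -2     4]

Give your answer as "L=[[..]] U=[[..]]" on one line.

  r1 -= -2·r0 → [0,2,-2,-1]
  r2 -= 0·r0 → [0,4,-2,-3]
  r3 -= -1·r0 → [0,0,0,2]
  r2 -= 2·r1 → [0,0,2,-1]
  r3 -= 0·r1 → [0,0,0,2]
  r3 -= 0·r2 → [0,0,0,2]

L=[[1,0,0,0],[-2,1,0,0],[0,2,1,0],[-1,0,0,1]] U=[[2,0,2,-2],[0,2,-2,-1],[0,0,2,-1],[0,0,0,2]]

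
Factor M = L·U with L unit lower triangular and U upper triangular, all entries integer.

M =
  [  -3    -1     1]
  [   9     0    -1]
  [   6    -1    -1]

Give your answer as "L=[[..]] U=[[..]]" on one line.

  row1 -= -3·row0 → [0,-3,2]
  row2 -= -2·row0 → [0,-3,1]
  row2 -= 1·row1 → [0,0,-1]

L=[[1,0,0],[-3,1,0],[-2,1,1]] U=[[-3,-1,1],[0,-3,2],[0,0,-1]]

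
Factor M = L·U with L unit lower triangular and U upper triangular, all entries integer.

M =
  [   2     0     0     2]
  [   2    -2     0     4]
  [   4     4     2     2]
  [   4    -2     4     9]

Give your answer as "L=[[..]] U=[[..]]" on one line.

  r1 -= 1·r0 → [0,-2,0,2]
  r2 -= 2·r0 → [0,4,2,-2]
  r3 -= 2·r0 → [0,-2,4,5]
  r2 -= -2·r1 → [0,0,2,2]
  r3 -= 1·r1 → [0,0,4,3]
  r3 -= 2·r2 → [0,0,0,-1]

L=[[1,0,0,0],[1,1,0,0],[2,-2,1,0],[2,1,2,1]] U=[[2,0,0,2],[0,-2,0,2],[0,0,2,2],[0,0,0,-1]]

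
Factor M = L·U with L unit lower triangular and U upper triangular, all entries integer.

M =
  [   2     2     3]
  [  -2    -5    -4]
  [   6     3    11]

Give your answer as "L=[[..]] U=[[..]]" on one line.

  r1 -= -1·r0 → [0,-3,-1]
  r2 -= 3·r0 → [0,-3,2]
  r2 -= 1·r1 → [0,0,3]

L=[[1,0,0],[-1,1,0],[3,1,1]] U=[[2,2,3],[0,-3,-1],[0,0,3]]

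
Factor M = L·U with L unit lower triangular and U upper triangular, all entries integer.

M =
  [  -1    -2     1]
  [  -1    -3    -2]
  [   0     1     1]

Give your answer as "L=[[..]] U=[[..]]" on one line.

  row1 -= 1·row0 → [0,-1,-3]
  row2 -= 0·row0 → [0,1,1]
  row2 -= -1·row1 → [0,0,-2]

L=[[1,0,0],[1,1,0],[0,-1,1]] U=[[-1,-2,1],[0,-1,-3],[0,0,-2]]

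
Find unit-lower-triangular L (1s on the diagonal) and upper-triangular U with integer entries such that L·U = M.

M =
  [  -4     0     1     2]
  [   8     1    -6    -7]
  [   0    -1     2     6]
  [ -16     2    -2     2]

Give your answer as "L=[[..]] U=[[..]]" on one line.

  R1 -= -2·R0 → [0,1,-4,-3]
  R2 -= 0·R0 → [0,-1,2,6]
  R3 -= 4·R0 → [0,2,-6,-6]
  R2 -= -1·R1 → [0,0,-2,3]
  R3 -= 2·R1 → [0,0,2,0]
  R3 -= -1·R2 → [0,0,0,3]

L=[[1,0,0,0],[-2,1,0,0],[0,-1,1,0],[4,2,-1,1]] U=[[-4,0,1,2],[0,1,-4,-3],[0,0,-2,3],[0,0,0,3]]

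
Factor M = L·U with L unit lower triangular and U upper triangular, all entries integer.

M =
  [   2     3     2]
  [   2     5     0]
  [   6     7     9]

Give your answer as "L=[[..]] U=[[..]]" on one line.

  r1 -= 1·r0 → [0,2,-2]
  r2 -= 3·r0 → [0,-2,3]
  r2 -= -1·r1 → [0,0,1]

L=[[1,0,0],[1,1,0],[3,-1,1]] U=[[2,3,2],[0,2,-2],[0,0,1]]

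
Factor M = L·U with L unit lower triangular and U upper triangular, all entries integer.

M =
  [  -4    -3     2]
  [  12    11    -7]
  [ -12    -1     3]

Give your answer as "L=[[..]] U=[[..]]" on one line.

  row1 -= -3·row0 → [0,2,-1]
  row2 -= 3·row0 → [0,8,-3]
  row2 -= 4·row1 → [0,0,1]

L=[[1,0,0],[-3,1,0],[3,4,1]] U=[[-4,-3,2],[0,2,-1],[0,0,1]]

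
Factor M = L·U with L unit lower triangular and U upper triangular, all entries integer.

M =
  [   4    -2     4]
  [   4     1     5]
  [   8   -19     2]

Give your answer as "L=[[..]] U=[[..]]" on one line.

  row1 -= 1·row0 → [0,3,1]
  row2 -= 2·row0 → [0,-15,-6]
  row2 -= -5·row1 → [0,0,-1]

L=[[1,0,0],[1,1,0],[2,-5,1]] U=[[4,-2,4],[0,3,1],[0,0,-1]]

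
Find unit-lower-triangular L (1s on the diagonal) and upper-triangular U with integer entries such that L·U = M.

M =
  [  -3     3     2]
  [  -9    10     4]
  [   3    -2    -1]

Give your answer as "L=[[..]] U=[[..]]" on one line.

L=[[1,0,0],[3,1,0],[-1,1,1]] U=[[-3,3,2],[0,1,-2],[0,0,3]]

  row1 -= 3·row0 → [0,1,-2]
  row2 -= -1·row0 → [0,1,1]
  row2 -= 1·row1 → [0,0,3]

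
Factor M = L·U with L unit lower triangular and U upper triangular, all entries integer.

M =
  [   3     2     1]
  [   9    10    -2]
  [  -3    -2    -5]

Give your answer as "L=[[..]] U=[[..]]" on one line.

  r1 -= 3·r0 → [0,4,-5]
  r2 -= -1·r0 → [0,0,-4]
  r2 -= 0·r1 → [0,0,-4]

L=[[1,0,0],[3,1,0],[-1,0,1]] U=[[3,2,1],[0,4,-5],[0,0,-4]]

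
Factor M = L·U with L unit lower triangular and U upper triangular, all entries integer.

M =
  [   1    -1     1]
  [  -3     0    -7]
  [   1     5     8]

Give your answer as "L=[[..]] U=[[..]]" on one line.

L=[[1,0,0],[-3,1,0],[1,-2,1]] U=[[1,-1,1],[0,-3,-4],[0,0,-1]]

  r1 -= -3·r0 → [0,-3,-4]
  r2 -= 1·r0 → [0,6,7]
  r2 -= -2·r1 → [0,0,-1]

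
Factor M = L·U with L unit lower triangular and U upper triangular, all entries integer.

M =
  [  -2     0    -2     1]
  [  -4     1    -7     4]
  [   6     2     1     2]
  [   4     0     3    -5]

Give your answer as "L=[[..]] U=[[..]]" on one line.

L=[[1,0,0,0],[2,1,0,0],[-3,2,1,0],[-2,0,-1,1]] U=[[-2,0,-2,1],[0,1,-3,2],[0,0,1,1],[0,0,0,-2]]

  row1 -= 2·row0 → [0,1,-3,2]
  row2 -= -3·row0 → [0,2,-5,5]
  row3 -= -2·row0 → [0,0,-1,-3]
  row2 -= 2·row1 → [0,0,1,1]
  row3 -= 0·row1 → [0,0,-1,-3]
  row3 -= -1·row2 → [0,0,0,-2]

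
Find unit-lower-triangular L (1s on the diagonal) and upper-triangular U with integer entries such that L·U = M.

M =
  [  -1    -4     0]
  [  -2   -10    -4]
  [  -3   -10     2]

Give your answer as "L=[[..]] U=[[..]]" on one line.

  row1 -= 2·row0 → [0,-2,-4]
  row2 -= 3·row0 → [0,2,2]
  row2 -= -1·row1 → [0,0,-2]

L=[[1,0,0],[2,1,0],[3,-1,1]] U=[[-1,-4,0],[0,-2,-4],[0,0,-2]]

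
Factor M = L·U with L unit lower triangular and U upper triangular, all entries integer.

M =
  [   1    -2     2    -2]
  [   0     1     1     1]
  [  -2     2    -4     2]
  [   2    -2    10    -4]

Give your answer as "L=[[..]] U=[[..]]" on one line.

  r1 -= 0·r0 → [0,1,1,1]
  r2 -= -2·r0 → [0,-2,0,-2]
  r3 -= 2·r0 → [0,2,6,0]
  r2 -= -2·r1 → [0,0,2,0]
  r3 -= 2·r1 → [0,0,4,-2]
  r3 -= 2·r2 → [0,0,0,-2]

L=[[1,0,0,0],[0,1,0,0],[-2,-2,1,0],[2,2,2,1]] U=[[1,-2,2,-2],[0,1,1,1],[0,0,2,0],[0,0,0,-2]]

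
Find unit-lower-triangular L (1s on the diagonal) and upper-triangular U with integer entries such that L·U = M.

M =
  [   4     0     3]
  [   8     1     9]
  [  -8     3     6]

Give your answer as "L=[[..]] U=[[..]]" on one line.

L=[[1,0,0],[2,1,0],[-2,3,1]] U=[[4,0,3],[0,1,3],[0,0,3]]

  row1 -= 2·row0 → [0,1,3]
  row2 -= -2·row0 → [0,3,12]
  row2 -= 3·row1 → [0,0,3]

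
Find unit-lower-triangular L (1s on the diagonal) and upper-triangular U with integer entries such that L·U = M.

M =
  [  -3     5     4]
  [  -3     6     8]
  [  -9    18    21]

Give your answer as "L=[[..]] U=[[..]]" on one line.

  row1 -= 1·row0 → [0,1,4]
  row2 -= 3·row0 → [0,3,9]
  row2 -= 3·row1 → [0,0,-3]

L=[[1,0,0],[1,1,0],[3,3,1]] U=[[-3,5,4],[0,1,4],[0,0,-3]]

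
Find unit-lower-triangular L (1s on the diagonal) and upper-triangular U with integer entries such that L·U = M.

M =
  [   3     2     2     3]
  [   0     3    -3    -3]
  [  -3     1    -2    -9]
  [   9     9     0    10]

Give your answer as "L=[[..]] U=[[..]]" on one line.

L=[[1,0,0,0],[0,1,0,0],[-1,1,1,0],[3,1,-1,1]] U=[[3,2,2,3],[0,3,-3,-3],[0,0,3,-3],[0,0,0,1]]

  r1 -= 0·r0 → [0,3,-3,-3]
  r2 -= -1·r0 → [0,3,0,-6]
  r3 -= 3·r0 → [0,3,-6,1]
  r2 -= 1·r1 → [0,0,3,-3]
  r3 -= 1·r1 → [0,0,-3,4]
  r3 -= -1·r2 → [0,0,0,1]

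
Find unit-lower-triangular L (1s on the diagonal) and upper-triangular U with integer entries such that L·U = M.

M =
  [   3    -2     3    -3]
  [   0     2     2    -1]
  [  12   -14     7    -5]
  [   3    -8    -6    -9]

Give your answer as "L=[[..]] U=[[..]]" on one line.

  row1 -= 0·row0 → [0,2,2,-1]
  row2 -= 4·row0 → [0,-6,-5,7]
  row3 -= 1·row0 → [0,-6,-9,-6]
  row2 -= -3·row1 → [0,0,1,4]
  row3 -= -3·row1 → [0,0,-3,-9]
  row3 -= -3·row2 → [0,0,0,3]

L=[[1,0,0,0],[0,1,0,0],[4,-3,1,0],[1,-3,-3,1]] U=[[3,-2,3,-3],[0,2,2,-1],[0,0,1,4],[0,0,0,3]]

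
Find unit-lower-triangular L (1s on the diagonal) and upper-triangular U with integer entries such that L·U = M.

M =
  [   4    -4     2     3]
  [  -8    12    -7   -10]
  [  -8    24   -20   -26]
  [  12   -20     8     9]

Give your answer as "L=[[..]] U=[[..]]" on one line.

L=[[1,0,0,0],[-2,1,0,0],[-2,4,1,0],[3,-2,1,1]] U=[[4,-4,2,3],[0,4,-3,-4],[0,0,-4,-4],[0,0,0,-4]]

  R1 -= -2·R0 → [0,4,-3,-4]
  R2 -= -2·R0 → [0,16,-16,-20]
  R3 -= 3·R0 → [0,-8,2,0]
  R2 -= 4·R1 → [0,0,-4,-4]
  R3 -= -2·R1 → [0,0,-4,-8]
  R3 -= 1·R2 → [0,0,0,-4]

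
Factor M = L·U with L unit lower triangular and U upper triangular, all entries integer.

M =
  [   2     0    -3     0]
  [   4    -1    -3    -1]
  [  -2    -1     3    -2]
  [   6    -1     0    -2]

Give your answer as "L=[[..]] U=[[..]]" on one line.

L=[[1,0,0,0],[2,1,0,0],[-1,1,1,0],[3,1,-2,1]] U=[[2,0,-3,0],[0,-1,3,-1],[0,0,-3,-1],[0,0,0,-3]]

  row1 -= 2·row0 → [0,-1,3,-1]
  row2 -= -1·row0 → [0,-1,0,-2]
  row3 -= 3·row0 → [0,-1,9,-2]
  row2 -= 1·row1 → [0,0,-3,-1]
  row3 -= 1·row1 → [0,0,6,-1]
  row3 -= -2·row2 → [0,0,0,-3]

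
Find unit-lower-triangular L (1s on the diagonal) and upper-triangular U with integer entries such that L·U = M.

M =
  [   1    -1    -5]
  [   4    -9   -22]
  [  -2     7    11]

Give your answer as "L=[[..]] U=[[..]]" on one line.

L=[[1,0,0],[4,1,0],[-2,-1,1]] U=[[1,-1,-5],[0,-5,-2],[0,0,-1]]

  row1 -= 4·row0 → [0,-5,-2]
  row2 -= -2·row0 → [0,5,1]
  row2 -= -1·row1 → [0,0,-1]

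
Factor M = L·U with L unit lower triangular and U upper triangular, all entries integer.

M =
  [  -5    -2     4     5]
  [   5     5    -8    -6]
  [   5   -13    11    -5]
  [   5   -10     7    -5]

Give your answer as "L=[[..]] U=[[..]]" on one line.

  row1 -= -1·row0 → [0,3,-4,-1]
  row2 -= -1·row0 → [0,-15,15,0]
  row3 -= -1·row0 → [0,-12,11,0]
  row2 -= -5·row1 → [0,0,-5,-5]
  row3 -= -4·row1 → [0,0,-5,-4]
  row3 -= 1·row2 → [0,0,0,1]

L=[[1,0,0,0],[-1,1,0,0],[-1,-5,1,0],[-1,-4,1,1]] U=[[-5,-2,4,5],[0,3,-4,-1],[0,0,-5,-5],[0,0,0,1]]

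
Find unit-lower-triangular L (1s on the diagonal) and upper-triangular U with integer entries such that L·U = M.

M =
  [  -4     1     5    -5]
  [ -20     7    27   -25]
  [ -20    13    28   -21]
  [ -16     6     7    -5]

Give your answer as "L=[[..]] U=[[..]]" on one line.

L=[[1,0,0,0],[5,1,0,0],[5,4,1,0],[4,1,3,1]] U=[[-4,1,5,-5],[0,2,2,0],[0,0,-5,4],[0,0,0,3]]

  R1 -= 5·R0 → [0,2,2,0]
  R2 -= 5·R0 → [0,8,3,4]
  R3 -= 4·R0 → [0,2,-13,15]
  R2 -= 4·R1 → [0,0,-5,4]
  R3 -= 1·R1 → [0,0,-15,15]
  R3 -= 3·R2 → [0,0,0,3]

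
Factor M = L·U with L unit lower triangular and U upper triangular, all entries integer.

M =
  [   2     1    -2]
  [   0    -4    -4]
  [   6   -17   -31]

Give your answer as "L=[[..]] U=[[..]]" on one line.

L=[[1,0,0],[0,1,0],[3,5,1]] U=[[2,1,-2],[0,-4,-4],[0,0,-5]]

  R1 -= 0·R0 → [0,-4,-4]
  R2 -= 3·R0 → [0,-20,-25]
  R2 -= 5·R1 → [0,0,-5]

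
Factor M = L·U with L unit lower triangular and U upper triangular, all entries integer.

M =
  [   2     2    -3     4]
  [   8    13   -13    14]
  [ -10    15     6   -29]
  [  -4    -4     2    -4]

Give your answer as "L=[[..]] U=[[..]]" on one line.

L=[[1,0,0,0],[4,1,0,0],[-5,5,1,0],[-2,0,1,1]] U=[[2,2,-3,4],[0,5,-1,-2],[0,0,-4,1],[0,0,0,3]]

  row1 -= 4·row0 → [0,5,-1,-2]
  row2 -= -5·row0 → [0,25,-9,-9]
  row3 -= -2·row0 → [0,0,-4,4]
  row2 -= 5·row1 → [0,0,-4,1]
  row3 -= 0·row1 → [0,0,-4,4]
  row3 -= 1·row2 → [0,0,0,3]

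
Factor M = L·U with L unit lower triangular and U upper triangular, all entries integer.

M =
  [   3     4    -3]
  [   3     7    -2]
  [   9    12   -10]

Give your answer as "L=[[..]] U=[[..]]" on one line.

  row1 -= 1·row0 → [0,3,1]
  row2 -= 3·row0 → [0,0,-1]
  row2 -= 0·row1 → [0,0,-1]

L=[[1,0,0],[1,1,0],[3,0,1]] U=[[3,4,-3],[0,3,1],[0,0,-1]]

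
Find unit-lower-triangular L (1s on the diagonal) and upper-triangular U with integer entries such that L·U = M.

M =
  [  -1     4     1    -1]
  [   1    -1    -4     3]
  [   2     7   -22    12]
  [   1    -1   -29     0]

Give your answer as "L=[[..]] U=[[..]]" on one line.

  R1 -= -1·R0 → [0,3,-3,2]
  R2 -= -2·R0 → [0,15,-20,10]
  R3 -= -1·R0 → [0,3,-28,-1]
  R2 -= 5·R1 → [0,0,-5,0]
  R3 -= 1·R1 → [0,0,-25,-3]
  R3 -= 5·R2 → [0,0,0,-3]

L=[[1,0,0,0],[-1,1,0,0],[-2,5,1,0],[-1,1,5,1]] U=[[-1,4,1,-1],[0,3,-3,2],[0,0,-5,0],[0,0,0,-3]]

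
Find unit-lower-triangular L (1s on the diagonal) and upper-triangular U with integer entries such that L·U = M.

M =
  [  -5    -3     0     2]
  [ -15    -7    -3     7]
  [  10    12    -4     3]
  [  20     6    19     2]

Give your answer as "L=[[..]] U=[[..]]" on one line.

L=[[1,0,0,0],[3,1,0,0],[-2,3,1,0],[-4,-3,2,1]] U=[[-5,-3,0,2],[0,2,-3,1],[0,0,5,4],[0,0,0,5]]

  r1 -= 3·r0 → [0,2,-3,1]
  r2 -= -2·r0 → [0,6,-4,7]
  r3 -= -4·r0 → [0,-6,19,10]
  r2 -= 3·r1 → [0,0,5,4]
  r3 -= -3·r1 → [0,0,10,13]
  r3 -= 2·r2 → [0,0,0,5]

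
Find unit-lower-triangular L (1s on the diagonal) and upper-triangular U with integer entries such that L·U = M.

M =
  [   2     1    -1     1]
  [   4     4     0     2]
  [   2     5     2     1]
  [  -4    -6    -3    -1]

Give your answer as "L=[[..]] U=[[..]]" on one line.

  R1 -= 2·R0 → [0,2,2,0]
  R2 -= 1·R0 → [0,4,3,0]
  R3 -= -2·R0 → [0,-4,-5,1]
  R2 -= 2·R1 → [0,0,-1,0]
  R3 -= -2·R1 → [0,0,-1,1]
  R3 -= 1·R2 → [0,0,0,1]

L=[[1,0,0,0],[2,1,0,0],[1,2,1,0],[-2,-2,1,1]] U=[[2,1,-1,1],[0,2,2,0],[0,0,-1,0],[0,0,0,1]]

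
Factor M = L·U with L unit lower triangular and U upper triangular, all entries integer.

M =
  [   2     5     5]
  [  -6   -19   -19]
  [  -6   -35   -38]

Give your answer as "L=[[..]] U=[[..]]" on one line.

L=[[1,0,0],[-3,1,0],[-3,5,1]] U=[[2,5,5],[0,-4,-4],[0,0,-3]]

  row1 -= -3·row0 → [0,-4,-4]
  row2 -= -3·row0 → [0,-20,-23]
  row2 -= 5·row1 → [0,0,-3]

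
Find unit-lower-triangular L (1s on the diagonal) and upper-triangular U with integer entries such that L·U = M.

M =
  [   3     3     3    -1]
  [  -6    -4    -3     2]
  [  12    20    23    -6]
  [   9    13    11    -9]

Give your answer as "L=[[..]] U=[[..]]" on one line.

L=[[1,0,0,0],[-2,1,0,0],[4,4,1,0],[3,2,4,1]] U=[[3,3,3,-1],[0,2,3,0],[0,0,-1,-2],[0,0,0,2]]

  row1 -= -2·row0 → [0,2,3,0]
  row2 -= 4·row0 → [0,8,11,-2]
  row3 -= 3·row0 → [0,4,2,-6]
  row2 -= 4·row1 → [0,0,-1,-2]
  row3 -= 2·row1 → [0,0,-4,-6]
  row3 -= 4·row2 → [0,0,0,2]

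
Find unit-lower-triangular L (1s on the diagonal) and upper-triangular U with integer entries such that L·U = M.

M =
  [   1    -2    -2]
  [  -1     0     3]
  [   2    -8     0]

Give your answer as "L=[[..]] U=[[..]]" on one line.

  R1 -= -1·R0 → [0,-2,1]
  R2 -= 2·R0 → [0,-4,4]
  R2 -= 2·R1 → [0,0,2]

L=[[1,0,0],[-1,1,0],[2,2,1]] U=[[1,-2,-2],[0,-2,1],[0,0,2]]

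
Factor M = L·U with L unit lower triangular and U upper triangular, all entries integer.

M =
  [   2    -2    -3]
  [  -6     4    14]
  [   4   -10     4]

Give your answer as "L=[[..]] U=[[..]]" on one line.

  R1 -= -3·R0 → [0,-2,5]
  R2 -= 2·R0 → [0,-6,10]
  R2 -= 3·R1 → [0,0,-5]

L=[[1,0,0],[-3,1,0],[2,3,1]] U=[[2,-2,-3],[0,-2,5],[0,0,-5]]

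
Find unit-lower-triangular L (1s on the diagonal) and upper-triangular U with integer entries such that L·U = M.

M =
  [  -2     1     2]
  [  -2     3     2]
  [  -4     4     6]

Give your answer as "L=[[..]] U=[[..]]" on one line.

L=[[1,0,0],[1,1,0],[2,1,1]] U=[[-2,1,2],[0,2,0],[0,0,2]]

  R1 -= 1·R0 → [0,2,0]
  R2 -= 2·R0 → [0,2,2]
  R2 -= 1·R1 → [0,0,2]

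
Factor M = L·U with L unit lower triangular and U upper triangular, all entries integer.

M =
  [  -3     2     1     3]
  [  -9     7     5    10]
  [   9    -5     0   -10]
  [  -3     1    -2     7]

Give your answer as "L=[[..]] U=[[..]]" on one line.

  R1 -= 3·R0 → [0,1,2,1]
  R2 -= -3·R0 → [0,1,3,-1]
  R3 -= 1·R0 → [0,-1,-3,4]
  R2 -= 1·R1 → [0,0,1,-2]
  R3 -= -1·R1 → [0,0,-1,5]
  R3 -= -1·R2 → [0,0,0,3]

L=[[1,0,0,0],[3,1,0,0],[-3,1,1,0],[1,-1,-1,1]] U=[[-3,2,1,3],[0,1,2,1],[0,0,1,-2],[0,0,0,3]]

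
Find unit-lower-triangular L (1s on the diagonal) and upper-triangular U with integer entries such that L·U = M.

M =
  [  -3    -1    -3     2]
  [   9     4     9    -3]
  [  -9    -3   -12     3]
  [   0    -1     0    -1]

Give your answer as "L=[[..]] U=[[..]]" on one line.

L=[[1,0,0,0],[-3,1,0,0],[3,0,1,0],[0,-1,0,1]] U=[[-3,-1,-3,2],[0,1,0,3],[0,0,-3,-3],[0,0,0,2]]

  r1 -= -3·r0 → [0,1,0,3]
  r2 -= 3·r0 → [0,0,-3,-3]
  r3 -= 0·r0 → [0,-1,0,-1]
  r2 -= 0·r1 → [0,0,-3,-3]
  r3 -= -1·r1 → [0,0,0,2]
  r3 -= 0·r2 → [0,0,0,2]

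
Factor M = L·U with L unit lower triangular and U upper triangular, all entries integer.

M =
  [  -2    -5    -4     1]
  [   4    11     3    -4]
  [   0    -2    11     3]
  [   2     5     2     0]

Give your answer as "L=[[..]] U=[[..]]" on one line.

L=[[1,0,0,0],[-2,1,0,0],[0,-2,1,0],[-1,0,-2,1]] U=[[-2,-5,-4,1],[0,1,-5,-2],[0,0,1,-1],[0,0,0,-1]]

  row1 -= -2·row0 → [0,1,-5,-2]
  row2 -= 0·row0 → [0,-2,11,3]
  row3 -= -1·row0 → [0,0,-2,1]
  row2 -= -2·row1 → [0,0,1,-1]
  row3 -= 0·row1 → [0,0,-2,1]
  row3 -= -2·row2 → [0,0,0,-1]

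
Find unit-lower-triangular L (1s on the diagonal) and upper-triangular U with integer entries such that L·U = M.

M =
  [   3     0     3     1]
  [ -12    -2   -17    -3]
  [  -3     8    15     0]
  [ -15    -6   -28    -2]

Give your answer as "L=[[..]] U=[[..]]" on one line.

L=[[1,0,0,0],[-4,1,0,0],[-1,-4,1,0],[-5,3,-1,1]] U=[[3,0,3,1],[0,-2,-5,1],[0,0,-2,5],[0,0,0,5]]

  row1 -= -4·row0 → [0,-2,-5,1]
  row2 -= -1·row0 → [0,8,18,1]
  row3 -= -5·row0 → [0,-6,-13,3]
  row2 -= -4·row1 → [0,0,-2,5]
  row3 -= 3·row1 → [0,0,2,0]
  row3 -= -1·row2 → [0,0,0,5]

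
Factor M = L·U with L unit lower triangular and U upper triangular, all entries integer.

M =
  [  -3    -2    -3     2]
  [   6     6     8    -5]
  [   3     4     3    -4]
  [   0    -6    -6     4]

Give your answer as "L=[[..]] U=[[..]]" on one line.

L=[[1,0,0,0],[-2,1,0,0],[-1,1,1,0],[0,-3,0,1]] U=[[-3,-2,-3,2],[0,2,2,-1],[0,0,-2,-1],[0,0,0,1]]

  R1 -= -2·R0 → [0,2,2,-1]
  R2 -= -1·R0 → [0,2,0,-2]
  R3 -= 0·R0 → [0,-6,-6,4]
  R2 -= 1·R1 → [0,0,-2,-1]
  R3 -= -3·R1 → [0,0,0,1]
  R3 -= 0·R2 → [0,0,0,1]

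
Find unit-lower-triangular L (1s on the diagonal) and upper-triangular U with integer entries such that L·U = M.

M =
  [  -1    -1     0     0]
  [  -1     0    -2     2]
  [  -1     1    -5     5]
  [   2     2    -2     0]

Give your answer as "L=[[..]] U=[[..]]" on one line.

L=[[1,0,0,0],[1,1,0,0],[1,2,1,0],[-2,0,2,1]] U=[[-1,-1,0,0],[0,1,-2,2],[0,0,-1,1],[0,0,0,-2]]

  R1 -= 1·R0 → [0,1,-2,2]
  R2 -= 1·R0 → [0,2,-5,5]
  R3 -= -2·R0 → [0,0,-2,0]
  R2 -= 2·R1 → [0,0,-1,1]
  R3 -= 0·R1 → [0,0,-2,0]
  R3 -= 2·R2 → [0,0,0,-2]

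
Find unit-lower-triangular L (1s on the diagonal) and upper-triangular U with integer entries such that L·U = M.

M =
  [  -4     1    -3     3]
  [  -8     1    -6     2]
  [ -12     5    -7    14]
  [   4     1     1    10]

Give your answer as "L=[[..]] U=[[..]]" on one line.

  r1 -= 2·r0 → [0,-1,0,-4]
  r2 -= 3·r0 → [0,2,2,5]
  r3 -= -1·r0 → [0,2,-2,13]
  r2 -= -2·r1 → [0,0,2,-3]
  r3 -= -2·r1 → [0,0,-2,5]
  r3 -= -1·r2 → [0,0,0,2]

L=[[1,0,0,0],[2,1,0,0],[3,-2,1,0],[-1,-2,-1,1]] U=[[-4,1,-3,3],[0,-1,0,-4],[0,0,2,-3],[0,0,0,2]]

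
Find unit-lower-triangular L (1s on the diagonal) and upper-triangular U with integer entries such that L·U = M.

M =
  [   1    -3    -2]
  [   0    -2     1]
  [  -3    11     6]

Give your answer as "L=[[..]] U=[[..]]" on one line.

L=[[1,0,0],[0,1,0],[-3,-1,1]] U=[[1,-3,-2],[0,-2,1],[0,0,1]]

  R1 -= 0·R0 → [0,-2,1]
  R2 -= -3·R0 → [0,2,0]
  R2 -= -1·R1 → [0,0,1]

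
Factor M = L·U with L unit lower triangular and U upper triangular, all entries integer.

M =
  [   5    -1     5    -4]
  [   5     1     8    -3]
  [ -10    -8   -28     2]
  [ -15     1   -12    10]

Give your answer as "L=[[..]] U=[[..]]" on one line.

  R1 -= 1·R0 → [0,2,3,1]
  R2 -= -2·R0 → [0,-10,-18,-6]
  R3 -= -3·R0 → [0,-2,3,-2]
  R2 -= -5·R1 → [0,0,-3,-1]
  R3 -= -1·R1 → [0,0,6,-1]
  R3 -= -2·R2 → [0,0,0,-3]

L=[[1,0,0,0],[1,1,0,0],[-2,-5,1,0],[-3,-1,-2,1]] U=[[5,-1,5,-4],[0,2,3,1],[0,0,-3,-1],[0,0,0,-3]]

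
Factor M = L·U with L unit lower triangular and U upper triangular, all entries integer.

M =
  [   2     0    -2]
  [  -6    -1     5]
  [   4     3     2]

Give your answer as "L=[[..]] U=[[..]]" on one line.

L=[[1,0,0],[-3,1,0],[2,-3,1]] U=[[2,0,-2],[0,-1,-1],[0,0,3]]

  r1 -= -3·r0 → [0,-1,-1]
  r2 -= 2·r0 → [0,3,6]
  r2 -= -3·r1 → [0,0,3]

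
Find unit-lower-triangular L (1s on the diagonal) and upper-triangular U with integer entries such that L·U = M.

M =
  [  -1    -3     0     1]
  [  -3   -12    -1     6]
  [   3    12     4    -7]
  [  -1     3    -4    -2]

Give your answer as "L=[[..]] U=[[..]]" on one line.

L=[[1,0,0,0],[3,1,0,0],[-3,-1,1,0],[1,-2,-2,1]] U=[[-1,-3,0,1],[0,-3,-1,3],[0,0,3,-1],[0,0,0,1]]

  r1 -= 3·r0 → [0,-3,-1,3]
  r2 -= -3·r0 → [0,3,4,-4]
  r3 -= 1·r0 → [0,6,-4,-3]
  r2 -= -1·r1 → [0,0,3,-1]
  r3 -= -2·r1 → [0,0,-6,3]
  r3 -= -2·r2 → [0,0,0,1]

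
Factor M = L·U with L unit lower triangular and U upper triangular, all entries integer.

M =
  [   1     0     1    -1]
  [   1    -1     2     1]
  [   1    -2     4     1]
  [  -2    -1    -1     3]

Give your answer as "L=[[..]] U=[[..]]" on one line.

  R1 -= 1·R0 → [0,-1,1,2]
  R2 -= 1·R0 → [0,-2,3,2]
  R3 -= -2·R0 → [0,-1,1,1]
  R2 -= 2·R1 → [0,0,1,-2]
  R3 -= 1·R1 → [0,0,0,-1]
  R3 -= 0·R2 → [0,0,0,-1]

L=[[1,0,0,0],[1,1,0,0],[1,2,1,0],[-2,1,0,1]] U=[[1,0,1,-1],[0,-1,1,2],[0,0,1,-2],[0,0,0,-1]]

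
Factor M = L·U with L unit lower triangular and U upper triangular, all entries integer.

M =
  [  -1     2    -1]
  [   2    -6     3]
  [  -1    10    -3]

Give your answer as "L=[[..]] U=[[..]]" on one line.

  r1 -= -2·r0 → [0,-2,1]
  r2 -= 1·r0 → [0,8,-2]
  r2 -= -4·r1 → [0,0,2]

L=[[1,0,0],[-2,1,0],[1,-4,1]] U=[[-1,2,-1],[0,-2,1],[0,0,2]]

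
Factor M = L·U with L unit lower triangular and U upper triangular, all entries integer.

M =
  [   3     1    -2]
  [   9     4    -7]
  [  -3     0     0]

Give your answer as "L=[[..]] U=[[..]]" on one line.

L=[[1,0,0],[3,1,0],[-1,1,1]] U=[[3,1,-2],[0,1,-1],[0,0,-1]]

  row1 -= 3·row0 → [0,1,-1]
  row2 -= -1·row0 → [0,1,-2]
  row2 -= 1·row1 → [0,0,-1]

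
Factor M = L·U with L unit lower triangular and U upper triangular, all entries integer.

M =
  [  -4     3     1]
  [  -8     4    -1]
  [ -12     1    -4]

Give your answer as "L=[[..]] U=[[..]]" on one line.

L=[[1,0,0],[2,1,0],[3,4,1]] U=[[-4,3,1],[0,-2,-3],[0,0,5]]

  R1 -= 2·R0 → [0,-2,-3]
  R2 -= 3·R0 → [0,-8,-7]
  R2 -= 4·R1 → [0,0,5]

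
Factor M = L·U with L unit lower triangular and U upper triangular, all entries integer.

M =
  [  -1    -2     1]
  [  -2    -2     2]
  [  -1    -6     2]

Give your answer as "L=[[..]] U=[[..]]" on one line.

  row1 -= 2·row0 → [0,2,0]
  row2 -= 1·row0 → [0,-4,1]
  row2 -= -2·row1 → [0,0,1]

L=[[1,0,0],[2,1,0],[1,-2,1]] U=[[-1,-2,1],[0,2,0],[0,0,1]]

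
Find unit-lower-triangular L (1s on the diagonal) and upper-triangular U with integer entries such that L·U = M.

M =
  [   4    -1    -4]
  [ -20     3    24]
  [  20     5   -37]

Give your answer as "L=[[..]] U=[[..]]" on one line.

L=[[1,0,0],[-5,1,0],[5,-5,1]] U=[[4,-1,-4],[0,-2,4],[0,0,3]]

  r1 -= -5·r0 → [0,-2,4]
  r2 -= 5·r0 → [0,10,-17]
  r2 -= -5·r1 → [0,0,3]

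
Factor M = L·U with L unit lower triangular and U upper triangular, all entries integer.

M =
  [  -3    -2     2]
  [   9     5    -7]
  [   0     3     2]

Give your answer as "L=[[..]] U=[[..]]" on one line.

L=[[1,0,0],[-3,1,0],[0,-3,1]] U=[[-3,-2,2],[0,-1,-1],[0,0,-1]]

  r1 -= -3·r0 → [0,-1,-1]
  r2 -= 0·r0 → [0,3,2]
  r2 -= -3·r1 → [0,0,-1]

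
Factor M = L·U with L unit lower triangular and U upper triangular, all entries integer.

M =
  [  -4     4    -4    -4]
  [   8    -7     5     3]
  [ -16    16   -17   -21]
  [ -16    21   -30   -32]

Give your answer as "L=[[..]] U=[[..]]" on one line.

  row1 -= -2·row0 → [0,1,-3,-5]
  row2 -= 4·row0 → [0,0,-1,-5]
  row3 -= 4·row0 → [0,5,-14,-16]
  row2 -= 0·row1 → [0,0,-1,-5]
  row3 -= 5·row1 → [0,0,1,9]
  row3 -= -1·row2 → [0,0,0,4]

L=[[1,0,0,0],[-2,1,0,0],[4,0,1,0],[4,5,-1,1]] U=[[-4,4,-4,-4],[0,1,-3,-5],[0,0,-1,-5],[0,0,0,4]]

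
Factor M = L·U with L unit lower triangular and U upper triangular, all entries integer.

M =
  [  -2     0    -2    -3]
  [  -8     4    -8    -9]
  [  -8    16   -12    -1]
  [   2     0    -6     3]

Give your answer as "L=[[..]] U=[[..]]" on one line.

  r1 -= 4·r0 → [0,4,0,3]
  r2 -= 4·r0 → [0,16,-4,11]
  r3 -= -1·r0 → [0,0,-8,0]
  r2 -= 4·r1 → [0,0,-4,-1]
  r3 -= 0·r1 → [0,0,-8,0]
  r3 -= 2·r2 → [0,0,0,2]

L=[[1,0,0,0],[4,1,0,0],[4,4,1,0],[-1,0,2,1]] U=[[-2,0,-2,-3],[0,4,0,3],[0,0,-4,-1],[0,0,0,2]]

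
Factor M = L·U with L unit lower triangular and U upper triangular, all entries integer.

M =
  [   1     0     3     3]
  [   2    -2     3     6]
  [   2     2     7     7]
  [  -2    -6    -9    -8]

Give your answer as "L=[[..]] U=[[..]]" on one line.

L=[[1,0,0,0],[2,1,0,0],[2,-1,1,0],[-2,3,-3,1]] U=[[1,0,3,3],[0,-2,-3,0],[0,0,-2,1],[0,0,0,1]]

  r1 -= 2·r0 → [0,-2,-3,0]
  r2 -= 2·r0 → [0,2,1,1]
  r3 -= -2·r0 → [0,-6,-3,-2]
  r2 -= -1·r1 → [0,0,-2,1]
  r3 -= 3·r1 → [0,0,6,-2]
  r3 -= -3·r2 → [0,0,0,1]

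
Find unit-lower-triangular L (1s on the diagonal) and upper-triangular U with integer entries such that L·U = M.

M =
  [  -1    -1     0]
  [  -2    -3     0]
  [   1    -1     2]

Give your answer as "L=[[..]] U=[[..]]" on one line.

L=[[1,0,0],[2,1,0],[-1,2,1]] U=[[-1,-1,0],[0,-1,0],[0,0,2]]

  row1 -= 2·row0 → [0,-1,0]
  row2 -= -1·row0 → [0,-2,2]
  row2 -= 2·row1 → [0,0,2]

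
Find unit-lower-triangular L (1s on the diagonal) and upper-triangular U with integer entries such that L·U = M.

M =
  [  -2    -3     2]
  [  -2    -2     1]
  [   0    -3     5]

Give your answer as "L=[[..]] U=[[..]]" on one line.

  row1 -= 1·row0 → [0,1,-1]
  row2 -= 0·row0 → [0,-3,5]
  row2 -= -3·row1 → [0,0,2]

L=[[1,0,0],[1,1,0],[0,-3,1]] U=[[-2,-3,2],[0,1,-1],[0,0,2]]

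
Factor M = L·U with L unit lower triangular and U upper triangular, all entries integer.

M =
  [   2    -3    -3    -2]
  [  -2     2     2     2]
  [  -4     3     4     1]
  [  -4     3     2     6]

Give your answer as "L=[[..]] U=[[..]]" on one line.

L=[[1,0,0,0],[-1,1,0,0],[-2,3,1,0],[-2,3,-1,1]] U=[[2,-3,-3,-2],[0,-1,-1,0],[0,0,1,-3],[0,0,0,-1]]

  r1 -= -1·r0 → [0,-1,-1,0]
  r2 -= -2·r0 → [0,-3,-2,-3]
  r3 -= -2·r0 → [0,-3,-4,2]
  r2 -= 3·r1 → [0,0,1,-3]
  r3 -= 3·r1 → [0,0,-1,2]
  r3 -= -1·r2 → [0,0,0,-1]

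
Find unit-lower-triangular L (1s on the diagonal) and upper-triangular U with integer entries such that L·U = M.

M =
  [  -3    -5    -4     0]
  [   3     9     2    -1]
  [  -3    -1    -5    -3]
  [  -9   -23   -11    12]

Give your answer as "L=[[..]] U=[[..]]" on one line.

L=[[1,0,0,0],[-1,1,0,0],[1,1,1,0],[3,-2,-3,1]] U=[[-3,-5,-4,0],[0,4,-2,-1],[0,0,1,-2],[0,0,0,4]]

  row1 -= -1·row0 → [0,4,-2,-1]
  row2 -= 1·row0 → [0,4,-1,-3]
  row3 -= 3·row0 → [0,-8,1,12]
  row2 -= 1·row1 → [0,0,1,-2]
  row3 -= -2·row1 → [0,0,-3,10]
  row3 -= -3·row2 → [0,0,0,4]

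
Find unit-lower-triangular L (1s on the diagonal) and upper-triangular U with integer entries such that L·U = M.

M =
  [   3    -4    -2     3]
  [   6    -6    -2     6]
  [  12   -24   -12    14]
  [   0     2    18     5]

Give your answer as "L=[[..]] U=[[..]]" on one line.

L=[[1,0,0,0],[2,1,0,0],[4,-4,1,0],[0,1,4,1]] U=[[3,-4,-2,3],[0,2,2,0],[0,0,4,2],[0,0,0,-3]]

  R1 -= 2·R0 → [0,2,2,0]
  R2 -= 4·R0 → [0,-8,-4,2]
  R3 -= 0·R0 → [0,2,18,5]
  R2 -= -4·R1 → [0,0,4,2]
  R3 -= 1·R1 → [0,0,16,5]
  R3 -= 4·R2 → [0,0,0,-3]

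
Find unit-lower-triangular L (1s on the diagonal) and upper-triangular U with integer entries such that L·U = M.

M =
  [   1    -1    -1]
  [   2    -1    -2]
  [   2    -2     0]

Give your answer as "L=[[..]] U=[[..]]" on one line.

L=[[1,0,0],[2,1,0],[2,0,1]] U=[[1,-1,-1],[0,1,0],[0,0,2]]

  row1 -= 2·row0 → [0,1,0]
  row2 -= 2·row0 → [0,0,2]
  row2 -= 0·row1 → [0,0,2]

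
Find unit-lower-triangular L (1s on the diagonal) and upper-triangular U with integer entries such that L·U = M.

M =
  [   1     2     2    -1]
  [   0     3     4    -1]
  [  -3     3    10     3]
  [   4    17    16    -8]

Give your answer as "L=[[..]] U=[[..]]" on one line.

L=[[1,0,0,0],[0,1,0,0],[-3,3,1,0],[4,3,-1,1]] U=[[1,2,2,-1],[0,3,4,-1],[0,0,4,3],[0,0,0,2]]

  r1 -= 0·r0 → [0,3,4,-1]
  r2 -= -3·r0 → [0,9,16,0]
  r3 -= 4·r0 → [0,9,8,-4]
  r2 -= 3·r1 → [0,0,4,3]
  r3 -= 3·r1 → [0,0,-4,-1]
  r3 -= -1·r2 → [0,0,0,2]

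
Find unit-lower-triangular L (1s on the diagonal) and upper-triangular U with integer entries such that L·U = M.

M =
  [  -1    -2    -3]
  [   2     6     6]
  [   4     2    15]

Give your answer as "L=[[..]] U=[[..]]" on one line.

L=[[1,0,0],[-2,1,0],[-4,-3,1]] U=[[-1,-2,-3],[0,2,0],[0,0,3]]

  R1 -= -2·R0 → [0,2,0]
  R2 -= -4·R0 → [0,-6,3]
  R2 -= -3·R1 → [0,0,3]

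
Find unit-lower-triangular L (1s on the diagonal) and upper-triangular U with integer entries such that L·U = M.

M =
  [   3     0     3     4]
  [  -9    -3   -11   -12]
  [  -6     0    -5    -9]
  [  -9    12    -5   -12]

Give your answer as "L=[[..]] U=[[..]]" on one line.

  row1 -= -3·row0 → [0,-3,-2,0]
  row2 -= -2·row0 → [0,0,1,-1]
  row3 -= -3·row0 → [0,12,4,0]
  row2 -= 0·row1 → [0,0,1,-1]
  row3 -= -4·row1 → [0,0,-4,0]
  row3 -= -4·row2 → [0,0,0,-4]

L=[[1,0,0,0],[-3,1,0,0],[-2,0,1,0],[-3,-4,-4,1]] U=[[3,0,3,4],[0,-3,-2,0],[0,0,1,-1],[0,0,0,-4]]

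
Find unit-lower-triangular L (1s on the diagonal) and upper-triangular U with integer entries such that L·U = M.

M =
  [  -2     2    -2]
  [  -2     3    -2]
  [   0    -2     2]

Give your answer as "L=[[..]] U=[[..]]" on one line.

  row1 -= 1·row0 → [0,1,0]
  row2 -= 0·row0 → [0,-2,2]
  row2 -= -2·row1 → [0,0,2]

L=[[1,0,0],[1,1,0],[0,-2,1]] U=[[-2,2,-2],[0,1,0],[0,0,2]]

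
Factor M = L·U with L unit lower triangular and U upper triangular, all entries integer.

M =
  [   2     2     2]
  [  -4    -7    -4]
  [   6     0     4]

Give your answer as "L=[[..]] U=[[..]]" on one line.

L=[[1,0,0],[-2,1,0],[3,2,1]] U=[[2,2,2],[0,-3,0],[0,0,-2]]

  R1 -= -2·R0 → [0,-3,0]
  R2 -= 3·R0 → [0,-6,-2]
  R2 -= 2·R1 → [0,0,-2]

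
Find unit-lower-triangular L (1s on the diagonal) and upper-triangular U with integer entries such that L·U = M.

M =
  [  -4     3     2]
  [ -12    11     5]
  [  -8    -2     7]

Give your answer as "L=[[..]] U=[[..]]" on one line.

  R1 -= 3·R0 → [0,2,-1]
  R2 -= 2·R0 → [0,-8,3]
  R2 -= -4·R1 → [0,0,-1]

L=[[1,0,0],[3,1,0],[2,-4,1]] U=[[-4,3,2],[0,2,-1],[0,0,-1]]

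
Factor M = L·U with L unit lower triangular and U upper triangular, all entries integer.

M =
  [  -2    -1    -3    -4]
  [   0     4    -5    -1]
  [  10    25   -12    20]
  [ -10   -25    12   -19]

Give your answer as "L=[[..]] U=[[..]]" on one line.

L=[[1,0,0,0],[0,1,0,0],[-5,5,1,0],[5,-5,-1,1]] U=[[-2,-1,-3,-4],[0,4,-5,-1],[0,0,-2,5],[0,0,0,1]]

  r1 -= 0·r0 → [0,4,-5,-1]
  r2 -= -5·r0 → [0,20,-27,0]
  r3 -= 5·r0 → [0,-20,27,1]
  r2 -= 5·r1 → [0,0,-2,5]
  r3 -= -5·r1 → [0,0,2,-4]
  r3 -= -1·r2 → [0,0,0,1]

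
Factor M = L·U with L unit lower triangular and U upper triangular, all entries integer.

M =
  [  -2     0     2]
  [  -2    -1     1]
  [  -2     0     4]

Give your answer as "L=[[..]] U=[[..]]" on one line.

L=[[1,0,0],[1,1,0],[1,0,1]] U=[[-2,0,2],[0,-1,-1],[0,0,2]]

  r1 -= 1·r0 → [0,-1,-1]
  r2 -= 1·r0 → [0,0,2]
  r2 -= 0·r1 → [0,0,2]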